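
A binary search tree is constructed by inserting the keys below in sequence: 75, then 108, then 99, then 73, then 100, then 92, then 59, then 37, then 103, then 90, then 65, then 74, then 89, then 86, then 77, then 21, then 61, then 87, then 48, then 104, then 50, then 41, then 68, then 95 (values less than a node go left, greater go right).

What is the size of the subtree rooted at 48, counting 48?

3

Resulting structure (node: left, right):
  75: L=73, R=108
  108: L=99, R=–
  99: L=92, R=100
  73: L=59, R=74
  100: L=–, R=103
  92: L=90, R=95
  59: L=37, R=65
  37: L=21, R=48
  103: L=–, R=104
  90: L=89, R=–
  65: L=61, R=68
  74: L=–, R=–
  89: L=86, R=–
  86: L=77, R=87
  77: L=–, R=–
  21: L=–, R=–
  61: L=–, R=–
  87: L=–, R=–
  48: L=41, R=50
  104: L=–, R=–
  50: L=–, R=–
  41: L=–, R=–
  68: L=–, R=–
  95: L=–, R=–

Subtree rooted at 48 contains: 48, 41, 50 — 3 nodes.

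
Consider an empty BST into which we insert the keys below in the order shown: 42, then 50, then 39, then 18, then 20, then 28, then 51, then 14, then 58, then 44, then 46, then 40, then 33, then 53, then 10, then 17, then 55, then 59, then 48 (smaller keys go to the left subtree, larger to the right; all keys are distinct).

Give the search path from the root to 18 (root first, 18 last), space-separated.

42: root
50: right child of 42 (depth 1)
39: left child of 42 (depth 1)
18: left child of 39 (depth 2)
20: right child of 18 (depth 3)
28: right child of 20 (depth 4)
51: right child of 50 (depth 2)
14: left child of 18 (depth 3)
58: right child of 51 (depth 3)
44: left child of 50 (depth 2)
46: right child of 44 (depth 3)
40: right child of 39 (depth 2)
33: right child of 28 (depth 5)
53: left child of 58 (depth 4)
10: left child of 14 (depth 4)
17: right child of 14 (depth 4)
55: right child of 53 (depth 5)
59: right child of 58 (depth 4)
48: right child of 46 (depth 4)

42 39 18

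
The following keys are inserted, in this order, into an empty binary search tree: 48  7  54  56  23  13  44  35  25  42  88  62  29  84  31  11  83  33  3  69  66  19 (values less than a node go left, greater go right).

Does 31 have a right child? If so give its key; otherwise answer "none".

48: root
7: left child of 48 (depth 1)
54: right child of 48 (depth 1)
56: right child of 54 (depth 2)
23: right child of 7 (depth 2)
13: left child of 23 (depth 3)
44: right child of 23 (depth 3)
35: left child of 44 (depth 4)
25: left child of 35 (depth 5)
42: right child of 35 (depth 5)
88: right child of 56 (depth 3)
62: left child of 88 (depth 4)
29: right child of 25 (depth 6)
84: right child of 62 (depth 5)
31: right child of 29 (depth 7)
11: left child of 13 (depth 4)
83: left child of 84 (depth 6)
33: right child of 31 (depth 8)
3: left child of 7 (depth 2)
69: left child of 83 (depth 7)
66: left child of 69 (depth 8)
19: right child of 13 (depth 4)

33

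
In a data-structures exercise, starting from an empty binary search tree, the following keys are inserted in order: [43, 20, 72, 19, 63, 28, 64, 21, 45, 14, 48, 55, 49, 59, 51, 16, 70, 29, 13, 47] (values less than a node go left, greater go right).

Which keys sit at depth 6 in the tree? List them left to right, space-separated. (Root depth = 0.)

43: root
20: left child of 43 (depth 1)
72: right child of 43 (depth 1)
19: left child of 20 (depth 2)
63: left child of 72 (depth 2)
28: right child of 20 (depth 2)
64: right child of 63 (depth 3)
21: left child of 28 (depth 3)
45: left child of 63 (depth 3)
14: left child of 19 (depth 3)
48: right child of 45 (depth 4)
55: right child of 48 (depth 5)
49: left child of 55 (depth 6)
59: right child of 55 (depth 6)
51: right child of 49 (depth 7)
16: right child of 14 (depth 4)
70: right child of 64 (depth 4)
29: right child of 28 (depth 3)
13: left child of 14 (depth 4)
47: left child of 48 (depth 5)

49 59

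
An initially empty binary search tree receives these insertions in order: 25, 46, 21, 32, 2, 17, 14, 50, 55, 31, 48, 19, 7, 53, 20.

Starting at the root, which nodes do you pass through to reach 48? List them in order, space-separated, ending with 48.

25 46 50 48

Insert 25: tree is empty, so 25 becomes the root.
Insert 46: 46 > 25 → go right. Place as right child of 25.
Insert 21: 21 < 25 → go left. Place as left child of 25.
Insert 32: 32 > 25 → go right; 32 < 46 → go left. Place as left child of 46.
Insert 2: 2 < 25 → go left; 2 < 21 → go left. Place as left child of 21.
Insert 17: 17 < 25 → go left; 17 < 21 → go left; 17 > 2 → go right. Place as right child of 2.
Insert 14: 14 < 25 → go left; 14 < 21 → go left; 14 > 2 → go right; 14 < 17 → go left. Place as left child of 17.
Insert 50: 50 > 25 → go right; 50 > 46 → go right. Place as right child of 46.
Insert 55: 55 > 25 → go right; 55 > 46 → go right; 55 > 50 → go right. Place as right child of 50.
Insert 31: 31 > 25 → go right; 31 < 46 → go left; 31 < 32 → go left. Place as left child of 32.
Insert 48: 48 > 25 → go right; 48 > 46 → go right; 48 < 50 → go left. Place as left child of 50.
Insert 19: 19 < 25 → go left; 19 < 21 → go left; 19 > 2 → go right; 19 > 17 → go right. Place as right child of 17.
Insert 7: 7 < 25 → go left; 7 < 21 → go left; 7 > 2 → go right; 7 < 17 → go left; 7 < 14 → go left. Place as left child of 14.
Insert 53: 53 > 25 → go right; 53 > 46 → go right; 53 > 50 → go right; 53 < 55 → go left. Place as left child of 55.
Insert 20: 20 < 25 → go left; 20 < 21 → go left; 20 > 2 → go right; 20 > 17 → go right; 20 > 19 → go right. Place as right child of 19.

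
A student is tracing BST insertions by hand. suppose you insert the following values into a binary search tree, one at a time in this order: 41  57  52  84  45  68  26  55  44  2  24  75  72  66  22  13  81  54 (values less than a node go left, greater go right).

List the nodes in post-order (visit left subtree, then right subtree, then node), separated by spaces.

41: root
57: right child of 41 (depth 1)
52: left child of 57 (depth 2)
84: right child of 57 (depth 2)
45: left child of 52 (depth 3)
68: left child of 84 (depth 3)
26: left child of 41 (depth 1)
55: right child of 52 (depth 3)
44: left child of 45 (depth 4)
2: left child of 26 (depth 2)
24: right child of 2 (depth 3)
75: right child of 68 (depth 4)
72: left child of 75 (depth 5)
66: left child of 68 (depth 4)
22: left child of 24 (depth 4)
13: left child of 22 (depth 5)
81: right child of 75 (depth 5)
54: left child of 55 (depth 4)

13 22 24 2 26 44 45 54 55 52 66 72 81 75 68 84 57 41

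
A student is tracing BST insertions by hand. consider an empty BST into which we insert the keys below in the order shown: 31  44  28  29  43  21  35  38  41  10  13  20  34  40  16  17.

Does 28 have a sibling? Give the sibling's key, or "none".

31: root
44: right child of 31 (depth 1)
28: left child of 31 (depth 1)
29: right child of 28 (depth 2)
43: left child of 44 (depth 2)
21: left child of 28 (depth 2)
35: left child of 43 (depth 3)
38: right child of 35 (depth 4)
41: right child of 38 (depth 5)
10: left child of 21 (depth 3)
13: right child of 10 (depth 4)
20: right child of 13 (depth 5)
34: left child of 35 (depth 4)
40: left child of 41 (depth 6)
16: left child of 20 (depth 6)
17: right child of 16 (depth 7)

28's parent is 31; the other child of 31 is 44.

44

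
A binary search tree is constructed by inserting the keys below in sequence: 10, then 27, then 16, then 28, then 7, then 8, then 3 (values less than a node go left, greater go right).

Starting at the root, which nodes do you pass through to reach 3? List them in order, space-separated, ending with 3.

10 7 3

Insert 10: tree is empty, so 10 becomes the root.
Insert 27: 27 > 10 → go right. Place as right child of 10.
Insert 16: 16 > 10 → go right; 16 < 27 → go left. Place as left child of 27.
Insert 28: 28 > 10 → go right; 28 > 27 → go right. Place as right child of 27.
Insert 7: 7 < 10 → go left. Place as left child of 10.
Insert 8: 8 < 10 → go left; 8 > 7 → go right. Place as right child of 7.
Insert 3: 3 < 10 → go left; 3 < 7 → go left. Place as left child of 7.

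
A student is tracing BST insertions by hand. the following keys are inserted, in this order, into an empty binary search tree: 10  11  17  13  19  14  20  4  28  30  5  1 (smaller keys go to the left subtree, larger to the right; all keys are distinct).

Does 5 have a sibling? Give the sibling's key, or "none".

1

Resulting structure (node: left, right):
  10: L=4, R=11
  11: L=–, R=17
  17: L=13, R=19
  13: L=–, R=14
  19: L=–, R=20
  14: L=–, R=–
  20: L=–, R=28
  4: L=1, R=5
  28: L=–, R=30
  30: L=–, R=–
  5: L=–, R=–
  1: L=–, R=–

5's parent is 4; the other child of 4 is 1.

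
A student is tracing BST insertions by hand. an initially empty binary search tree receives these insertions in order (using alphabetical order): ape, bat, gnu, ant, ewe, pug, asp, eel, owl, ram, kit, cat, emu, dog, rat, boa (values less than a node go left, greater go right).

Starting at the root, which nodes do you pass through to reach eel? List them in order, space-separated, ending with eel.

ape bat gnu ewe eel

Insert ape: tree is empty, so ape becomes the root.
Insert bat: bat > ape → go right. Place as right child of ape.
Insert gnu: gnu > ape → go right; gnu > bat → go right. Place as right child of bat.
Insert ant: ant < ape → go left. Place as left child of ape.
Insert ewe: ewe > ape → go right; ewe > bat → go right; ewe < gnu → go left. Place as left child of gnu.
Insert pug: pug > ape → go right; pug > bat → go right; pug > gnu → go right. Place as right child of gnu.
Insert asp: asp > ape → go right; asp < bat → go left. Place as left child of bat.
Insert eel: eel > ape → go right; eel > bat → go right; eel < gnu → go left; eel < ewe → go left. Place as left child of ewe.
Insert owl: owl > ape → go right; owl > bat → go right; owl > gnu → go right; owl < pug → go left. Place as left child of pug.
Insert ram: ram > ape → go right; ram > bat → go right; ram > gnu → go right; ram > pug → go right. Place as right child of pug.
Insert kit: kit > ape → go right; kit > bat → go right; kit > gnu → go right; kit < pug → go left; kit < owl → go left. Place as left child of owl.
Insert cat: cat > ape → go right; cat > bat → go right; cat < gnu → go left; cat < ewe → go left; cat < eel → go left. Place as left child of eel.
Insert emu: emu > ape → go right; emu > bat → go right; emu < gnu → go left; emu < ewe → go left; emu > eel → go right. Place as right child of eel.
Insert dog: dog > ape → go right; dog > bat → go right; dog < gnu → go left; dog < ewe → go left; dog < eel → go left; dog > cat → go right. Place as right child of cat.
Insert rat: rat > ape → go right; rat > bat → go right; rat > gnu → go right; rat > pug → go right; rat > ram → go right. Place as right child of ram.
Insert boa: boa > ape → go right; boa > bat → go right; boa < gnu → go left; boa < ewe → go left; boa < eel → go left; boa < cat → go left. Place as left child of cat.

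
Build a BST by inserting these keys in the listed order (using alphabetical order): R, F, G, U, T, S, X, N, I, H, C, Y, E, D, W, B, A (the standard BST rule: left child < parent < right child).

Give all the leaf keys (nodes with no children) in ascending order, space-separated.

Resulting structure (node: left, right):
  R: L=F, R=U
  F: L=C, R=G
  G: L=–, R=N
  U: L=T, R=X
  T: L=S, R=–
  S: L=–, R=–
  X: L=W, R=Y
  N: L=I, R=–
  I: L=H, R=–
  H: L=–, R=–
  C: L=B, R=E
  Y: L=–, R=–
  E: L=D, R=–
  D: L=–, R=–
  W: L=–, R=–
  B: L=A, R=–
  A: L=–, R=–

A D H S W Y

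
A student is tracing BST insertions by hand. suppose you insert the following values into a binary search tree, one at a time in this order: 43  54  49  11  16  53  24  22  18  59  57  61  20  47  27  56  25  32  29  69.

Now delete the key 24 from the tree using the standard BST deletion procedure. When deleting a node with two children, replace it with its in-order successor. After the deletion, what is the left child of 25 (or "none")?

22

Insert 43: tree is empty, so 43 becomes the root.
Insert 54: 54 > 43 → go right. Place as right child of 43.
Insert 49: 49 > 43 → go right; 49 < 54 → go left. Place as left child of 54.
Insert 11: 11 < 43 → go left. Place as left child of 43.
Insert 16: 16 < 43 → go left; 16 > 11 → go right. Place as right child of 11.
Insert 53: 53 > 43 → go right; 53 < 54 → go left; 53 > 49 → go right. Place as right child of 49.
Insert 24: 24 < 43 → go left; 24 > 11 → go right; 24 > 16 → go right. Place as right child of 16.
Insert 22: 22 < 43 → go left; 22 > 11 → go right; 22 > 16 → go right; 22 < 24 → go left. Place as left child of 24.
Insert 18: 18 < 43 → go left; 18 > 11 → go right; 18 > 16 → go right; 18 < 24 → go left; 18 < 22 → go left. Place as left child of 22.
Insert 59: 59 > 43 → go right; 59 > 54 → go right. Place as right child of 54.
Insert 57: 57 > 43 → go right; 57 > 54 → go right; 57 < 59 → go left. Place as left child of 59.
Insert 61: 61 > 43 → go right; 61 > 54 → go right; 61 > 59 → go right. Place as right child of 59.
Insert 20: 20 < 43 → go left; 20 > 11 → go right; 20 > 16 → go right; 20 < 24 → go left; 20 < 22 → go left; 20 > 18 → go right. Place as right child of 18.
Insert 47: 47 > 43 → go right; 47 < 54 → go left; 47 < 49 → go left. Place as left child of 49.
Insert 27: 27 < 43 → go left; 27 > 11 → go right; 27 > 16 → go right; 27 > 24 → go right. Place as right child of 24.
Insert 56: 56 > 43 → go right; 56 > 54 → go right; 56 < 59 → go left; 56 < 57 → go left. Place as left child of 57.
Insert 25: 25 < 43 → go left; 25 > 11 → go right; 25 > 16 → go right; 25 > 24 → go right; 25 < 27 → go left. Place as left child of 27.
Insert 32: 32 < 43 → go left; 32 > 11 → go right; 32 > 16 → go right; 32 > 24 → go right; 32 > 27 → go right. Place as right child of 27.
Insert 29: 29 < 43 → go left; 29 > 11 → go right; 29 > 16 → go right; 29 > 24 → go right; 29 > 27 → go right; 29 < 32 → go left. Place as left child of 32.
Insert 69: 69 > 43 → go right; 69 > 54 → go right; 69 > 59 → go right; 69 > 61 → go right. Place as right child of 61.

Delete 24 (two children — replace with in-order successor).
After deletion, 25's left child: 22.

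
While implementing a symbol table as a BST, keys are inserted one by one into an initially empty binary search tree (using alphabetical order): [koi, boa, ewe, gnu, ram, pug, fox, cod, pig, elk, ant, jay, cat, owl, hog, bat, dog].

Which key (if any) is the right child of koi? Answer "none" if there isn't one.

Insert koi: tree is empty, so koi becomes the root.
Insert boa: boa < koi → go left. Place as left child of koi.
Insert ewe: ewe < koi → go left; ewe > boa → go right. Place as right child of boa.
Insert gnu: gnu < koi → go left; gnu > boa → go right; gnu > ewe → go right. Place as right child of ewe.
Insert ram: ram > koi → go right. Place as right child of koi.
Insert pug: pug > koi → go right; pug < ram → go left. Place as left child of ram.
Insert fox: fox < koi → go left; fox > boa → go right; fox > ewe → go right; fox < gnu → go left. Place as left child of gnu.
Insert cod: cod < koi → go left; cod > boa → go right; cod < ewe → go left. Place as left child of ewe.
Insert pig: pig > koi → go right; pig < ram → go left; pig < pug → go left. Place as left child of pug.
Insert elk: elk < koi → go left; elk > boa → go right; elk < ewe → go left; elk > cod → go right. Place as right child of cod.
Insert ant: ant < koi → go left; ant < boa → go left. Place as left child of boa.
Insert jay: jay < koi → go left; jay > boa → go right; jay > ewe → go right; jay > gnu → go right. Place as right child of gnu.
Insert cat: cat < koi → go left; cat > boa → go right; cat < ewe → go left; cat < cod → go left. Place as left child of cod.
Insert owl: owl > koi → go right; owl < ram → go left; owl < pug → go left; owl < pig → go left. Place as left child of pig.
Insert hog: hog < koi → go left; hog > boa → go right; hog > ewe → go right; hog > gnu → go right; hog < jay → go left. Place as left child of jay.
Insert bat: bat < koi → go left; bat < boa → go left; bat > ant → go right. Place as right child of ant.
Insert dog: dog < koi → go left; dog > boa → go right; dog < ewe → go left; dog > cod → go right; dog < elk → go left. Place as left child of elk.

ram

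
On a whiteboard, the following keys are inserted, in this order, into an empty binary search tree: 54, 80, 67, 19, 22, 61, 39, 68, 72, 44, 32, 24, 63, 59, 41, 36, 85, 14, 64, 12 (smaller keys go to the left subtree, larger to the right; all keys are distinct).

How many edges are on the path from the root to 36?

Insert 54: tree is empty, so 54 becomes the root.
Insert 80: 80 > 54 → go right. Place as right child of 54.
Insert 67: 67 > 54 → go right; 67 < 80 → go left. Place as left child of 80.
Insert 19: 19 < 54 → go left. Place as left child of 54.
Insert 22: 22 < 54 → go left; 22 > 19 → go right. Place as right child of 19.
Insert 61: 61 > 54 → go right; 61 < 80 → go left; 61 < 67 → go left. Place as left child of 67.
Insert 39: 39 < 54 → go left; 39 > 19 → go right; 39 > 22 → go right. Place as right child of 22.
Insert 68: 68 > 54 → go right; 68 < 80 → go left; 68 > 67 → go right. Place as right child of 67.
Insert 72: 72 > 54 → go right; 72 < 80 → go left; 72 > 67 → go right; 72 > 68 → go right. Place as right child of 68.
Insert 44: 44 < 54 → go left; 44 > 19 → go right; 44 > 22 → go right; 44 > 39 → go right. Place as right child of 39.
Insert 32: 32 < 54 → go left; 32 > 19 → go right; 32 > 22 → go right; 32 < 39 → go left. Place as left child of 39.
Insert 24: 24 < 54 → go left; 24 > 19 → go right; 24 > 22 → go right; 24 < 39 → go left; 24 < 32 → go left. Place as left child of 32.
Insert 63: 63 > 54 → go right; 63 < 80 → go left; 63 < 67 → go left; 63 > 61 → go right. Place as right child of 61.
Insert 59: 59 > 54 → go right; 59 < 80 → go left; 59 < 67 → go left; 59 < 61 → go left. Place as left child of 61.
Insert 41: 41 < 54 → go left; 41 > 19 → go right; 41 > 22 → go right; 41 > 39 → go right; 41 < 44 → go left. Place as left child of 44.
Insert 36: 36 < 54 → go left; 36 > 19 → go right; 36 > 22 → go right; 36 < 39 → go left; 36 > 32 → go right. Place as right child of 32.
Insert 85: 85 > 54 → go right; 85 > 80 → go right. Place as right child of 80.
Insert 14: 14 < 54 → go left; 14 < 19 → go left. Place as left child of 19.
Insert 64: 64 > 54 → go right; 64 < 80 → go left; 64 < 67 → go left; 64 > 61 → go right; 64 > 63 → go right. Place as right child of 63.
Insert 12: 12 < 54 → go left; 12 < 19 → go left; 12 < 14 → go left. Place as left child of 14.

Path to 36: 54 → 19 → 22 → 39 → 32 → 36, which is 5 edges.

5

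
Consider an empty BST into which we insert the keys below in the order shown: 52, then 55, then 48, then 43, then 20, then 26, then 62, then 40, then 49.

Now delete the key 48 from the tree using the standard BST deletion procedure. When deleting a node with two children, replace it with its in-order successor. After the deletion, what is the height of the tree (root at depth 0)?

5

Insert 52: tree is empty, so 52 becomes the root.
Insert 55: 55 > 52 → go right. Place as right child of 52.
Insert 48: 48 < 52 → go left. Place as left child of 52.
Insert 43: 43 < 52 → go left; 43 < 48 → go left. Place as left child of 48.
Insert 20: 20 < 52 → go left; 20 < 48 → go left; 20 < 43 → go left. Place as left child of 43.
Insert 26: 26 < 52 → go left; 26 < 48 → go left; 26 < 43 → go left; 26 > 20 → go right. Place as right child of 20.
Insert 62: 62 > 52 → go right; 62 > 55 → go right. Place as right child of 55.
Insert 40: 40 < 52 → go left; 40 < 48 → go left; 40 < 43 → go left; 40 > 20 → go right; 40 > 26 → go right. Place as right child of 26.
Insert 49: 49 < 52 → go left; 49 > 48 → go right. Place as right child of 48.

Delete 48 (two children — replace with in-order successor).
After deletion, deepest node is 40 at depth 5.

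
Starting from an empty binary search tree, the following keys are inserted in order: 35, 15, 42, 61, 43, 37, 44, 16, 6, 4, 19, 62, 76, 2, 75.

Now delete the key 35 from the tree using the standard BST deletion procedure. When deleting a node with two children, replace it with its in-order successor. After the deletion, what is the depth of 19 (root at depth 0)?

35: root
15: left child of 35 (depth 1)
42: right child of 35 (depth 1)
61: right child of 42 (depth 2)
43: left child of 61 (depth 3)
37: left child of 42 (depth 2)
44: right child of 43 (depth 4)
16: right child of 15 (depth 2)
6: left child of 15 (depth 2)
4: left child of 6 (depth 3)
19: right child of 16 (depth 3)
62: right child of 61 (depth 3)
76: right child of 62 (depth 4)
2: left child of 4 (depth 4)
75: left child of 76 (depth 5)

Delete 35 (two children — replace with in-order successor).
After deletion, path to 19: 37 → 15 → 16 → 19.

3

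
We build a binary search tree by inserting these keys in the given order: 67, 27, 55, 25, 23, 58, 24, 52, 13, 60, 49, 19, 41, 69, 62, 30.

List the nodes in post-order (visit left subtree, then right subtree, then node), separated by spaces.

Insert 67: tree is empty, so 67 becomes the root.
Insert 27: 27 < 67 → go left. Place as left child of 67.
Insert 55: 55 < 67 → go left; 55 > 27 → go right. Place as right child of 27.
Insert 25: 25 < 67 → go left; 25 < 27 → go left. Place as left child of 27.
Insert 23: 23 < 67 → go left; 23 < 27 → go left; 23 < 25 → go left. Place as left child of 25.
Insert 58: 58 < 67 → go left; 58 > 27 → go right; 58 > 55 → go right. Place as right child of 55.
Insert 24: 24 < 67 → go left; 24 < 27 → go left; 24 < 25 → go left; 24 > 23 → go right. Place as right child of 23.
Insert 52: 52 < 67 → go left; 52 > 27 → go right; 52 < 55 → go left. Place as left child of 55.
Insert 13: 13 < 67 → go left; 13 < 27 → go left; 13 < 25 → go left; 13 < 23 → go left. Place as left child of 23.
Insert 60: 60 < 67 → go left; 60 > 27 → go right; 60 > 55 → go right; 60 > 58 → go right. Place as right child of 58.
Insert 49: 49 < 67 → go left; 49 > 27 → go right; 49 < 55 → go left; 49 < 52 → go left. Place as left child of 52.
Insert 19: 19 < 67 → go left; 19 < 27 → go left; 19 < 25 → go left; 19 < 23 → go left; 19 > 13 → go right. Place as right child of 13.
Insert 41: 41 < 67 → go left; 41 > 27 → go right; 41 < 55 → go left; 41 < 52 → go left; 41 < 49 → go left. Place as left child of 49.
Insert 69: 69 > 67 → go right. Place as right child of 67.
Insert 62: 62 < 67 → go left; 62 > 27 → go right; 62 > 55 → go right; 62 > 58 → go right; 62 > 60 → go right. Place as right child of 60.
Insert 30: 30 < 67 → go left; 30 > 27 → go right; 30 < 55 → go left; 30 < 52 → go left; 30 < 49 → go left; 30 < 41 → go left. Place as left child of 41.

19 13 24 23 25 30 41 49 52 62 60 58 55 27 69 67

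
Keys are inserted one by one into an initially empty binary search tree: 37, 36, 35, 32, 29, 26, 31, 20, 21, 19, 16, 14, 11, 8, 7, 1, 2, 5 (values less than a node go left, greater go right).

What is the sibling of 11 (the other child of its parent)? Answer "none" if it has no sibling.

Insert 37: tree is empty, so 37 becomes the root.
Insert 36: 36 < 37 → go left. Place as left child of 37.
Insert 35: 35 < 37 → go left; 35 < 36 → go left. Place as left child of 36.
Insert 32: 32 < 37 → go left; 32 < 36 → go left; 32 < 35 → go left. Place as left child of 35.
Insert 29: 29 < 37 → go left; 29 < 36 → go left; 29 < 35 → go left; 29 < 32 → go left. Place as left child of 32.
Insert 26: 26 < 37 → go left; 26 < 36 → go left; 26 < 35 → go left; 26 < 32 → go left; 26 < 29 → go left. Place as left child of 29.
Insert 31: 31 < 37 → go left; 31 < 36 → go left; 31 < 35 → go left; 31 < 32 → go left; 31 > 29 → go right. Place as right child of 29.
Insert 20: 20 < 37 → go left; 20 < 36 → go left; 20 < 35 → go left; 20 < 32 → go left; 20 < 29 → go left; 20 < 26 → go left. Place as left child of 26.
Insert 21: 21 < 37 → go left; 21 < 36 → go left; 21 < 35 → go left; 21 < 32 → go left; 21 < 29 → go left; 21 < 26 → go left; 21 > 20 → go right. Place as right child of 20.
Insert 19: 19 < 37 → go left; 19 < 36 → go left; 19 < 35 → go left; 19 < 32 → go left; 19 < 29 → go left; 19 < 26 → go left; 19 < 20 → go left. Place as left child of 20.
Insert 16: 16 < 37 → go left; 16 < 36 → go left; 16 < 35 → go left; 16 < 32 → go left; 16 < 29 → go left; 16 < 26 → go left; 16 < 20 → go left; 16 < 19 → go left. Place as left child of 19.
Insert 14: 14 < 37 → go left; 14 < 36 → go left; 14 < 35 → go left; 14 < 32 → go left; 14 < 29 → go left; 14 < 26 → go left; 14 < 20 → go left; 14 < 19 → go left; 14 < 16 → go left. Place as left child of 16.
Insert 11: 11 < 37 → go left; 11 < 36 → go left; 11 < 35 → go left; 11 < 32 → go left; 11 < 29 → go left; 11 < 26 → go left; 11 < 20 → go left; 11 < 19 → go left; 11 < 16 → go left; 11 < 14 → go left. Place as left child of 14.
Insert 8: 8 < 37 → go left; 8 < 36 → go left; 8 < 35 → go left; 8 < 32 → go left; 8 < 29 → go left; 8 < 26 → go left; 8 < 20 → go left; 8 < 19 → go left; 8 < 16 → go left; 8 < 14 → go left; 8 < 11 → go left. Place as left child of 11.
Insert 7: 7 < 37 → go left; 7 < 36 → go left; 7 < 35 → go left; 7 < 32 → go left; 7 < 29 → go left; 7 < 26 → go left; 7 < 20 → go left; 7 < 19 → go left; 7 < 16 → go left; 7 < 14 → go left; 7 < 11 → go left; 7 < 8 → go left. Place as left child of 8.
Insert 1: 1 < 37 → go left; 1 < 36 → go left; 1 < 35 → go left; 1 < 32 → go left; 1 < 29 → go left; 1 < 26 → go left; 1 < 20 → go left; 1 < 19 → go left; 1 < 16 → go left; 1 < 14 → go left; 1 < 11 → go left; 1 < 8 → go left; 1 < 7 → go left. Place as left child of 7.
Insert 2: 2 < 37 → go left; 2 < 36 → go left; 2 < 35 → go left; 2 < 32 → go left; 2 < 29 → go left; 2 < 26 → go left; 2 < 20 → go left; 2 < 19 → go left; 2 < 16 → go left; 2 < 14 → go left; 2 < 11 → go left; 2 < 8 → go left; 2 < 7 → go left; 2 > 1 → go right. Place as right child of 1.
Insert 5: 5 < 37 → go left; 5 < 36 → go left; 5 < 35 → go left; 5 < 32 → go left; 5 < 29 → go left; 5 < 26 → go left; 5 < 20 → go left; 5 < 19 → go left; 5 < 16 → go left; 5 < 14 → go left; 5 < 11 → go left; 5 < 8 → go left; 5 < 7 → go left; 5 > 1 → go right; 5 > 2 → go right. Place as right child of 2.

11's parent is 14, which has only one child.

none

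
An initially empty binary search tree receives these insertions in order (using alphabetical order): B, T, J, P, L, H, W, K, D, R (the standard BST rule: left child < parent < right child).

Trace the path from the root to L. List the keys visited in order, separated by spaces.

B T J P L

Insert B: tree is empty, so B becomes the root.
Insert T: T > B → go right. Place as right child of B.
Insert J: J > B → go right; J < T → go left. Place as left child of T.
Insert P: P > B → go right; P < T → go left; P > J → go right. Place as right child of J.
Insert L: L > B → go right; L < T → go left; L > J → go right; L < P → go left. Place as left child of P.
Insert H: H > B → go right; H < T → go left; H < J → go left. Place as left child of J.
Insert W: W > B → go right; W > T → go right. Place as right child of T.
Insert K: K > B → go right; K < T → go left; K > J → go right; K < P → go left; K < L → go left. Place as left child of L.
Insert D: D > B → go right; D < T → go left; D < J → go left; D < H → go left. Place as left child of H.
Insert R: R > B → go right; R < T → go left; R > J → go right; R > P → go right. Place as right child of P.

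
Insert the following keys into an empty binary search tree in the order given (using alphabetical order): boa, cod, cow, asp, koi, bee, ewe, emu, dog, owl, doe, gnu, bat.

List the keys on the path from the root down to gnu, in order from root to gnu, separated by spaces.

Resulting structure (node: left, right):
  boa: L=asp, R=cod
  cod: L=–, R=cow
  cow: L=–, R=koi
  asp: L=–, R=bee
  koi: L=ewe, R=owl
  bee: L=bat, R=–
  ewe: L=emu, R=gnu
  emu: L=dog, R=–
  dog: L=doe, R=–
  owl: L=–, R=–
  doe: L=–, R=–
  gnu: L=–, R=–
  bat: L=–, R=–

boa cod cow koi ewe gnu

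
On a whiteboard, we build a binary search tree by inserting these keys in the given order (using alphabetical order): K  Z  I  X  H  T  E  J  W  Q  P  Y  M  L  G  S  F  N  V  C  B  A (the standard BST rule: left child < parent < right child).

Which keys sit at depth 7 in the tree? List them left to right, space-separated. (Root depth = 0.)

Insert K: tree is empty, so K becomes the root.
Insert Z: Z > K → go right. Place as right child of K.
Insert I: I < K → go left. Place as left child of K.
Insert X: X > K → go right; X < Z → go left. Place as left child of Z.
Insert H: H < K → go left; H < I → go left. Place as left child of I.
Insert T: T > K → go right; T < Z → go left; T < X → go left. Place as left child of X.
Insert E: E < K → go left; E < I → go left; E < H → go left. Place as left child of H.
Insert J: J < K → go left; J > I → go right. Place as right child of I.
Insert W: W > K → go right; W < Z → go left; W < X → go left; W > T → go right. Place as right child of T.
Insert Q: Q > K → go right; Q < Z → go left; Q < X → go left; Q < T → go left. Place as left child of T.
Insert P: P > K → go right; P < Z → go left; P < X → go left; P < T → go left; P < Q → go left. Place as left child of Q.
Insert Y: Y > K → go right; Y < Z → go left; Y > X → go right. Place as right child of X.
Insert M: M > K → go right; M < Z → go left; M < X → go left; M < T → go left; M < Q → go left; M < P → go left. Place as left child of P.
Insert L: L > K → go right; L < Z → go left; L < X → go left; L < T → go left; L < Q → go left; L < P → go left; L < M → go left. Place as left child of M.
Insert G: G < K → go left; G < I → go left; G < H → go left; G > E → go right. Place as right child of E.
Insert S: S > K → go right; S < Z → go left; S < X → go left; S < T → go left; S > Q → go right. Place as right child of Q.
Insert F: F < K → go left; F < I → go left; F < H → go left; F > E → go right; F < G → go left. Place as left child of G.
Insert N: N > K → go right; N < Z → go left; N < X → go left; N < T → go left; N < Q → go left; N < P → go left; N > M → go right. Place as right child of M.
Insert V: V > K → go right; V < Z → go left; V < X → go left; V > T → go right; V < W → go left. Place as left child of W.
Insert C: C < K → go left; C < I → go left; C < H → go left; C < E → go left. Place as left child of E.
Insert B: B < K → go left; B < I → go left; B < H → go left; B < E → go left; B < C → go left. Place as left child of C.
Insert A: A < K → go left; A < I → go left; A < H → go left; A < E → go left; A < C → go left; A < B → go left. Place as left child of B.

L N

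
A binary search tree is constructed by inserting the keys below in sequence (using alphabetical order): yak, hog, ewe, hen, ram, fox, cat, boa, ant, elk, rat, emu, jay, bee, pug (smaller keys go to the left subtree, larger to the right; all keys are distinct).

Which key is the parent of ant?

boa

Insert yak: tree is empty, so yak becomes the root.
Insert hog: hog < yak → go left. Place as left child of yak.
Insert ewe: ewe < yak → go left; ewe < hog → go left. Place as left child of hog.
Insert hen: hen < yak → go left; hen < hog → go left; hen > ewe → go right. Place as right child of ewe.
Insert ram: ram < yak → go left; ram > hog → go right. Place as right child of hog.
Insert fox: fox < yak → go left; fox < hog → go left; fox > ewe → go right; fox < hen → go left. Place as left child of hen.
Insert cat: cat < yak → go left; cat < hog → go left; cat < ewe → go left. Place as left child of ewe.
Insert boa: boa < yak → go left; boa < hog → go left; boa < ewe → go left; boa < cat → go left. Place as left child of cat.
Insert ant: ant < yak → go left; ant < hog → go left; ant < ewe → go left; ant < cat → go left; ant < boa → go left. Place as left child of boa.
Insert elk: elk < yak → go left; elk < hog → go left; elk < ewe → go left; elk > cat → go right. Place as right child of cat.
Insert rat: rat < yak → go left; rat > hog → go right; rat > ram → go right. Place as right child of ram.
Insert emu: emu < yak → go left; emu < hog → go left; emu < ewe → go left; emu > cat → go right; emu > elk → go right. Place as right child of elk.
Insert jay: jay < yak → go left; jay > hog → go right; jay < ram → go left. Place as left child of ram.
Insert bee: bee < yak → go left; bee < hog → go left; bee < ewe → go left; bee < cat → go left; bee < boa → go left; bee > ant → go right. Place as right child of ant.
Insert pug: pug < yak → go left; pug > hog → go right; pug < ram → go left; pug > jay → go right. Place as right child of jay.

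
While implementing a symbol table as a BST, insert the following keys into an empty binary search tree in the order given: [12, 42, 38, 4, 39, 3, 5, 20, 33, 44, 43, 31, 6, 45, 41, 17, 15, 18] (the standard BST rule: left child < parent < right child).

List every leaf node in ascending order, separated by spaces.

3 6 15 18 31 41 43 45

Insert 12: tree is empty, so 12 becomes the root.
Insert 42: 42 > 12 → go right. Place as right child of 12.
Insert 38: 38 > 12 → go right; 38 < 42 → go left. Place as left child of 42.
Insert 4: 4 < 12 → go left. Place as left child of 12.
Insert 39: 39 > 12 → go right; 39 < 42 → go left; 39 > 38 → go right. Place as right child of 38.
Insert 3: 3 < 12 → go left; 3 < 4 → go left. Place as left child of 4.
Insert 5: 5 < 12 → go left; 5 > 4 → go right. Place as right child of 4.
Insert 20: 20 > 12 → go right; 20 < 42 → go left; 20 < 38 → go left. Place as left child of 38.
Insert 33: 33 > 12 → go right; 33 < 42 → go left; 33 < 38 → go left; 33 > 20 → go right. Place as right child of 20.
Insert 44: 44 > 12 → go right; 44 > 42 → go right. Place as right child of 42.
Insert 43: 43 > 12 → go right; 43 > 42 → go right; 43 < 44 → go left. Place as left child of 44.
Insert 31: 31 > 12 → go right; 31 < 42 → go left; 31 < 38 → go left; 31 > 20 → go right; 31 < 33 → go left. Place as left child of 33.
Insert 6: 6 < 12 → go left; 6 > 4 → go right; 6 > 5 → go right. Place as right child of 5.
Insert 45: 45 > 12 → go right; 45 > 42 → go right; 45 > 44 → go right. Place as right child of 44.
Insert 41: 41 > 12 → go right; 41 < 42 → go left; 41 > 38 → go right; 41 > 39 → go right. Place as right child of 39.
Insert 17: 17 > 12 → go right; 17 < 42 → go left; 17 < 38 → go left; 17 < 20 → go left. Place as left child of 20.
Insert 15: 15 > 12 → go right; 15 < 42 → go left; 15 < 38 → go left; 15 < 20 → go left; 15 < 17 → go left. Place as left child of 17.
Insert 18: 18 > 12 → go right; 18 < 42 → go left; 18 < 38 → go left; 18 < 20 → go left; 18 > 17 → go right. Place as right child of 17.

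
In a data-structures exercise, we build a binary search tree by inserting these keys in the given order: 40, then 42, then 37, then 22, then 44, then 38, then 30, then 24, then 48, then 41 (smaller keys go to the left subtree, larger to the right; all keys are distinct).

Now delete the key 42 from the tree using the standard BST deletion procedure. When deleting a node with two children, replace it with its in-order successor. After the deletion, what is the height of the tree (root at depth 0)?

4

Resulting structure (node: left, right):
  40: L=37, R=42
  42: L=41, R=44
  37: L=22, R=38
  22: L=–, R=30
  44: L=–, R=48
  38: L=–, R=–
  30: L=24, R=–
  24: L=–, R=–
  48: L=–, R=–
  41: L=–, R=–

Delete 42 (two children — replace with in-order successor).
After deletion, deepest node is 24 at depth 4.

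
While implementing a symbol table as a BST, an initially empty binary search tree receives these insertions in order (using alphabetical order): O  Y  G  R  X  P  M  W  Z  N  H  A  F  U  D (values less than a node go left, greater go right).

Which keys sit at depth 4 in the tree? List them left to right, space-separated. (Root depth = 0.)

D W

O: root
Y: right child of O (depth 1)
G: left child of O (depth 1)
R: left child of Y (depth 2)
X: right child of R (depth 3)
P: left child of R (depth 3)
M: right child of G (depth 2)
W: left child of X (depth 4)
Z: right child of Y (depth 2)
N: right child of M (depth 3)
H: left child of M (depth 3)
A: left child of G (depth 2)
F: right child of A (depth 3)
U: left child of W (depth 5)
D: left child of F (depth 4)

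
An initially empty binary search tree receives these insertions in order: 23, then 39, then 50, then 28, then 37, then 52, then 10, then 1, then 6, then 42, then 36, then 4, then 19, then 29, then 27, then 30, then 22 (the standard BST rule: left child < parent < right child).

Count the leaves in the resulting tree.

6

23: root
39: right child of 23 (depth 1)
50: right child of 39 (depth 2)
28: left child of 39 (depth 2)
37: right child of 28 (depth 3)
52: right child of 50 (depth 3)
10: left child of 23 (depth 1)
1: left child of 10 (depth 2)
6: right child of 1 (depth 3)
42: left child of 50 (depth 3)
36: left child of 37 (depth 4)
4: left child of 6 (depth 4)
19: right child of 10 (depth 2)
29: left child of 36 (depth 5)
27: left child of 28 (depth 3)
30: right child of 29 (depth 6)
22: right child of 19 (depth 3)

Leaves: 4, 22, 27, 30, 42, 52 — 6 in total.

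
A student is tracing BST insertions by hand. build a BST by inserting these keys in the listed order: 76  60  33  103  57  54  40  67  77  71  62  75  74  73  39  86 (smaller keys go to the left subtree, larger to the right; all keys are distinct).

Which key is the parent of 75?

76: root
60: left child of 76 (depth 1)
33: left child of 60 (depth 2)
103: right child of 76 (depth 1)
57: right child of 33 (depth 3)
54: left child of 57 (depth 4)
40: left child of 54 (depth 5)
67: right child of 60 (depth 2)
77: left child of 103 (depth 2)
71: right child of 67 (depth 3)
62: left child of 67 (depth 3)
75: right child of 71 (depth 4)
74: left child of 75 (depth 5)
73: left child of 74 (depth 6)
39: left child of 40 (depth 6)
86: right child of 77 (depth 3)

71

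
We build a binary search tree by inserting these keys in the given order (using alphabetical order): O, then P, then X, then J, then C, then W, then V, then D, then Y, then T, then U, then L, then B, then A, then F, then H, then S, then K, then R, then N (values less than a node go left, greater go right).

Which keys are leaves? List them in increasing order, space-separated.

O: root
P: right child of O (depth 1)
X: right child of P (depth 2)
J: left child of O (depth 1)
C: left child of J (depth 2)
W: left child of X (depth 3)
V: left child of W (depth 4)
D: right child of C (depth 3)
Y: right child of X (depth 3)
T: left child of V (depth 5)
U: right child of T (depth 6)
L: right child of J (depth 2)
B: left child of C (depth 3)
A: left child of B (depth 4)
F: right child of D (depth 4)
H: right child of F (depth 5)
S: left child of T (depth 6)
K: left child of L (depth 3)
R: left child of S (depth 7)
N: right child of L (depth 3)

A H K N R U Y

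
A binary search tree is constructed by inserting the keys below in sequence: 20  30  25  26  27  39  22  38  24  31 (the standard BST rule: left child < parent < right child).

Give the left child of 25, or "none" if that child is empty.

22

Insert 20: tree is empty, so 20 becomes the root.
Insert 30: 30 > 20 → go right. Place as right child of 20.
Insert 25: 25 > 20 → go right; 25 < 30 → go left. Place as left child of 30.
Insert 26: 26 > 20 → go right; 26 < 30 → go left; 26 > 25 → go right. Place as right child of 25.
Insert 27: 27 > 20 → go right; 27 < 30 → go left; 27 > 25 → go right; 27 > 26 → go right. Place as right child of 26.
Insert 39: 39 > 20 → go right; 39 > 30 → go right. Place as right child of 30.
Insert 22: 22 > 20 → go right; 22 < 30 → go left; 22 < 25 → go left. Place as left child of 25.
Insert 38: 38 > 20 → go right; 38 > 30 → go right; 38 < 39 → go left. Place as left child of 39.
Insert 24: 24 > 20 → go right; 24 < 30 → go left; 24 < 25 → go left; 24 > 22 → go right. Place as right child of 22.
Insert 31: 31 > 20 → go right; 31 > 30 → go right; 31 < 39 → go left; 31 < 38 → go left. Place as left child of 38.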